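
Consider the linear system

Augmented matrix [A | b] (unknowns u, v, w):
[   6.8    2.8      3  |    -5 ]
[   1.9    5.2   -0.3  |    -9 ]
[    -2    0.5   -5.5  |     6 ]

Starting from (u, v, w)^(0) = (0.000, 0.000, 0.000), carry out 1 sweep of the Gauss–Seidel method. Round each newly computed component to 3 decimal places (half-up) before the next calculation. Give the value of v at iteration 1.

-1.462

Iteration 1:
  u = (-5 - (2.8)·0.000 - (3)·0.000) / (6.8) = -0.735
  v = (-9 - (1.9)·-0.735 - (-0.3)·0.000) / (5.2) = -1.462
  w = (6 - (-2)·-0.735 - (0.5)·-1.462) / (-5.5) = -0.957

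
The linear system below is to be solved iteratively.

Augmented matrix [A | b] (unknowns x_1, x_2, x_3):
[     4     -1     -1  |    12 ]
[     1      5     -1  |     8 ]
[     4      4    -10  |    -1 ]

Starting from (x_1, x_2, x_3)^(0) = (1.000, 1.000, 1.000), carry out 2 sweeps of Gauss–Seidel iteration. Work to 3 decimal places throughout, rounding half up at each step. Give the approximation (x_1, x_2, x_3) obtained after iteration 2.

(3.760, 1.236, 2.098)

Iteration 1:
  x_1 = (12 - (-1)·1.000 - (-1)·1.000) / (4) = 3.500
  x_2 = (8 - (1)·3.500 - (-1)·1.000) / (5) = 1.100
  x_3 = (-1 - (4)·3.500 - (4)·1.100) / (-10) = 1.940
Iteration 2:
  x_1 = (12 - (-1)·1.100 - (-1)·1.940) / (4) = 3.760
  x_2 = (8 - (1)·3.760 - (-1)·1.940) / (5) = 1.236
  x_3 = (-1 - (4)·3.760 - (4)·1.236) / (-10) = 2.098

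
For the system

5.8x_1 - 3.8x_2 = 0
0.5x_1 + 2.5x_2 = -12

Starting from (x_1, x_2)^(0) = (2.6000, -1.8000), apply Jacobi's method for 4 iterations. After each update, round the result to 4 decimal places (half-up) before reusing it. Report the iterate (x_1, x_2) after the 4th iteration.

(-2.6881, -4.2019)

Iteration 1:
  x_1 = (0 - (-3.8)·-1.8000) / (5.8) = -1.1793
  x_2 = (-12 - (0.5)·2.6000) / (2.5) = -5.3200
Iteration 2:
  x_1 = (0 - (-3.8)·-5.3200) / (5.8) = -3.4855
  x_2 = (-12 - (0.5)·-1.1793) / (2.5) = -4.5641
Iteration 3:
  x_1 = (0 - (-3.8)·-4.5641) / (5.8) = -2.9903
  x_2 = (-12 - (0.5)·-3.4855) / (2.5) = -4.1029
Iteration 4:
  x_1 = (0 - (-3.8)·-4.1029) / (5.8) = -2.6881
  x_2 = (-12 - (0.5)·-2.9903) / (2.5) = -4.2019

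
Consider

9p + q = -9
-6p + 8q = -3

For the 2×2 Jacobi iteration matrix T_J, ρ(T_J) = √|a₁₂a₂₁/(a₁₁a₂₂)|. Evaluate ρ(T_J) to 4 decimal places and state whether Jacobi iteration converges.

0.2887

a₁₂a₂₁/(a₁₁a₂₂) = (1)·(-6) / ((9)·(8)) = -0.083333
ρ = √|-0.083333| = √0.083333 = 0.2887
ρ < 1, so Jacobi converges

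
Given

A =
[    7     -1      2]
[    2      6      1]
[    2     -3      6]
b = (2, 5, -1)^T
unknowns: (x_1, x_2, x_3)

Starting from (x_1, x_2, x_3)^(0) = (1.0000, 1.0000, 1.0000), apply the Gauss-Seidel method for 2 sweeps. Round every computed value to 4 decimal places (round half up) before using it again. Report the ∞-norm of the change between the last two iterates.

Iteration 1:
  x_1 = (2 - (-1)·1.0000 - (2)·1.0000) / (7) = 0.1429
  x_2 = (5 - (2)·0.1429 - (1)·1.0000) / (6) = 0.6190
  x_3 = (-1 - (2)·0.1429 - (-3)·0.6190) / (6) = 0.0952
Iteration 2:
  x_1 = (2 - (-1)·0.6190 - (2)·0.0952) / (7) = 0.3469
  x_2 = (5 - (2)·0.3469 - (1)·0.0952) / (6) = 0.7018
  x_3 = (-1 - (2)·0.3469 - (-3)·0.7018) / (6) = 0.0686
Change: (0.2040, 0.0828, -0.0266) → max |·| = 0.2040

0.2040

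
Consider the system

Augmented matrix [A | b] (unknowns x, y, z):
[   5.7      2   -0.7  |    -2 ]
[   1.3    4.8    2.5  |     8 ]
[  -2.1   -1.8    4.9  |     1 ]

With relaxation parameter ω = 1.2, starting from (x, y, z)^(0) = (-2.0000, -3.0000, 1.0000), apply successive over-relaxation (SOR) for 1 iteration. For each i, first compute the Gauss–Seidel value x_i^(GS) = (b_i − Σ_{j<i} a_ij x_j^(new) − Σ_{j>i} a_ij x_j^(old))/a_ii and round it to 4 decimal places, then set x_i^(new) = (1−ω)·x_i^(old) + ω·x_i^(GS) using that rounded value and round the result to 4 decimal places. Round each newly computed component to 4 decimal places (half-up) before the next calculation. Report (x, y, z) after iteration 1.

Iteration 1:
  x: GS value = (-2 - (2)·-3.0000 - (-0.7)·1.0000) / (5.7) = 0.8246;  x ← (1−ω)·-2.0000 + ω·0.8246 = 1.3895
  y: GS value = (8 - (1.3)·1.3895 - (2.5)·1.0000) / (4.8) = 0.7695;  y ← (1−ω)·-3.0000 + ω·0.7695 = 1.5234
  z: GS value = (1 - (-2.1)·1.3895 - (-1.8)·1.5234) / (4.9) = 1.3592;  z ← (1−ω)·1.0000 + ω·1.3592 = 1.4310

(1.3895, 1.5234, 1.4310)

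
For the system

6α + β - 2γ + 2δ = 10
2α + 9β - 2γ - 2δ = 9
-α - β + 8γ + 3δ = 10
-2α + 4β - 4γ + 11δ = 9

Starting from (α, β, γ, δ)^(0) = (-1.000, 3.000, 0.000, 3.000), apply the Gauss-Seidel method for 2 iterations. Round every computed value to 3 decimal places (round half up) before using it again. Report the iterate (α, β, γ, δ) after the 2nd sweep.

(1.384, 0.855, 1.386, 1.263)

Iteration 1:
  α = (10 - (1)·3.000 - (-2)·0.000 - (2)·3.000) / (6) = 0.167
  β = (9 - (2)·0.167 - (-2)·0.000 - (-2)·3.000) / (9) = 1.630
  γ = (10 - (-1)·0.167 - (-1)·1.630 - (3)·3.000) / (8) = 0.350
  δ = (9 - (-2)·0.167 - (4)·1.630 - (-4)·0.350) / (11) = 0.383
Iteration 2:
  α = (10 - (1)·1.630 - (-2)·0.350 - (2)·0.383) / (6) = 1.384
  β = (9 - (2)·1.384 - (-2)·0.350 - (-2)·0.383) / (9) = 0.855
  γ = (10 - (-1)·1.384 - (-1)·0.855 - (3)·0.383) / (8) = 1.386
  δ = (9 - (-2)·1.384 - (4)·0.855 - (-4)·1.386) / (11) = 1.263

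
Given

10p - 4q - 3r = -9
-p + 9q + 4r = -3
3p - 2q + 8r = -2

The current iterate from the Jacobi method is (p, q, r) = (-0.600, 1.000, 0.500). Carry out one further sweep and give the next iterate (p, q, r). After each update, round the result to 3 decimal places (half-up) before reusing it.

One sweep:
  p = (-9 - (-4)·1.000 - (-3)·0.500) / (10) = -0.350
  q = (-3 - (-1)·-0.600 - (4)·0.500) / (9) = -0.622
  r = (-2 - (3)·-0.600 - (-2)·1.000) / (8) = 0.225

(-0.350, -0.622, 0.225)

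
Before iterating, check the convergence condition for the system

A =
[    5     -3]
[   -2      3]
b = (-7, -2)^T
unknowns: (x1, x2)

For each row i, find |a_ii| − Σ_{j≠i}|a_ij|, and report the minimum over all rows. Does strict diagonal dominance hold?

row 1: |5| − (3) = 2
row 2: |3| − (2) = 1
minimum over rows = 1 → strictly diagonally dominant (convergence guaranteed)

1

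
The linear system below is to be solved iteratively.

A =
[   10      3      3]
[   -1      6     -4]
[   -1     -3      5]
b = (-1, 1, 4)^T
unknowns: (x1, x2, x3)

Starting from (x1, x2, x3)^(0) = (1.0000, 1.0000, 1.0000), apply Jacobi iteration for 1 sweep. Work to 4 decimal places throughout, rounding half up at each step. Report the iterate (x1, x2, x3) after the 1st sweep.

Iteration 1:
  x1 = (-1 - (3)·1.0000 - (3)·1.0000) / (10) = -0.7000
  x2 = (1 - (-1)·1.0000 - (-4)·1.0000) / (6) = 1.0000
  x3 = (4 - (-1)·1.0000 - (-3)·1.0000) / (5) = 1.6000

(-0.7000, 1.0000, 1.6000)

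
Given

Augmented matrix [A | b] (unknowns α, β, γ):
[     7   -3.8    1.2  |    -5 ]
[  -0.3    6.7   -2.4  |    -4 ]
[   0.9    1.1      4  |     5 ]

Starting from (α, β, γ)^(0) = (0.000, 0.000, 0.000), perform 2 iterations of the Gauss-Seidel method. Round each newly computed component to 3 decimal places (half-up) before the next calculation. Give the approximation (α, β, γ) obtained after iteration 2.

Iteration 1:
  α = (-5 - (-3.8)·0.000 - (1.2)·0.000) / (7) = -0.714
  β = (-4 - (-0.3)·-0.714 - (-2.4)·0.000) / (6.7) = -0.629
  γ = (5 - (0.9)·-0.714 - (1.1)·-0.629) / (4) = 1.584
Iteration 2:
  α = (-5 - (-3.8)·-0.629 - (1.2)·1.584) / (7) = -1.327
  β = (-4 - (-0.3)·-1.327 - (-2.4)·1.584) / (6.7) = -0.089
  γ = (5 - (0.9)·-1.327 - (1.1)·-0.089) / (4) = 1.573

(-1.327, -0.089, 1.573)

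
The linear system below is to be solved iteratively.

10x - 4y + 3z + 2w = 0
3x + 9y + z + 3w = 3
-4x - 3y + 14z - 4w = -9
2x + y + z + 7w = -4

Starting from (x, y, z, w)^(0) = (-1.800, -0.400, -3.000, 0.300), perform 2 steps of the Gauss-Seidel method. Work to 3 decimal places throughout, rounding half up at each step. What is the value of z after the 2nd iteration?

-0.649

Iteration 1:
  x = (0 - (-4)·-0.400 - (3)·-3.000 - (2)·0.300) / (10) = 0.680
  y = (3 - (3)·0.680 - (1)·-3.000 - (3)·0.300) / (9) = 0.340
  z = (-9 - (-4)·0.680 - (-3)·0.340 - (-4)·0.300) / (14) = -0.290
  w = (-4 - (2)·0.680 - (1)·0.340 - (1)·-0.290) / (7) = -0.773
Iteration 2:
  x = (0 - (-4)·0.340 - (3)·-0.290 - (2)·-0.773) / (10) = 0.378
  y = (3 - (3)·0.378 - (1)·-0.290 - (3)·-0.773) / (9) = 0.497
  z = (-9 - (-4)·0.378 - (-3)·0.497 - (-4)·-0.773) / (14) = -0.649
  w = (-4 - (2)·0.378 - (1)·0.497 - (1)·-0.649) / (7) = -0.658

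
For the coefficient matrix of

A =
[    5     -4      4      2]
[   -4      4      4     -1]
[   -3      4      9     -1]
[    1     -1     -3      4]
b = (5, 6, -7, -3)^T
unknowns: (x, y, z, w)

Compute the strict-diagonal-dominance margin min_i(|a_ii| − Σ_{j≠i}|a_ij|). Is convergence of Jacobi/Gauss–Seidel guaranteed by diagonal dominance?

-5

row 1: |5| − (4+4+2) = -5
row 2: |4| − (4+4+1) = -5
row 3: |9| − (3+4+1) = 1
row 4: |4| − (1+1+3) = -1
minimum over rows = -5 → not strictly diagonally dominant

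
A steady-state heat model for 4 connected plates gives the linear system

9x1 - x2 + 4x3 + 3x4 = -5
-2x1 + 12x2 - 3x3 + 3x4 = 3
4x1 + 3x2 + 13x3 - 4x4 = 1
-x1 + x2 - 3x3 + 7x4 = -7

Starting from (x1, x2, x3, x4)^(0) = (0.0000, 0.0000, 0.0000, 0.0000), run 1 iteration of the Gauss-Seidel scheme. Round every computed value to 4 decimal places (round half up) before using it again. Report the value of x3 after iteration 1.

Iteration 1:
  x1 = (-5 - (-1)·0.0000 - (4)·0.0000 - (3)·0.0000) / (9) = -0.5556
  x2 = (3 - (-2)·-0.5556 - (-3)·0.0000 - (3)·0.0000) / (12) = 0.1574
  x3 = (1 - (4)·-0.5556 - (3)·0.1574 - (-4)·0.0000) / (13) = 0.2116
  x4 = (-7 - (-1)·-0.5556 - (1)·0.1574 - (-3)·0.2116) / (7) = -1.0112

0.2116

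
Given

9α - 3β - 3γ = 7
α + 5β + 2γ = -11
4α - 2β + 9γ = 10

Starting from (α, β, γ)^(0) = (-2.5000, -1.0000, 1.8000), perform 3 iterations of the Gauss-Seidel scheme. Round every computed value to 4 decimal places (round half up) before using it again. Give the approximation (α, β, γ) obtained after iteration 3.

(0.3243, -2.5705, 0.3958)

Iteration 1:
  α = (7 - (-3)·-1.0000 - (-3)·1.8000) / (9) = 1.0444
  β = (-11 - (1)·1.0444 - (2)·1.8000) / (5) = -3.1289
  γ = (10 - (4)·1.0444 - (-2)·-3.1289) / (9) = -0.0484
Iteration 2:
  α = (7 - (-3)·-3.1289 - (-3)·-0.0484) / (9) = -0.2813
  β = (-11 - (1)·-0.2813 - (2)·-0.0484) / (5) = -2.1244
  γ = (10 - (4)·-0.2813 - (-2)·-2.1244) / (9) = 0.7640
Iteration 3:
  α = (7 - (-3)·-2.1244 - (-3)·0.7640) / (9) = 0.3243
  β = (-11 - (1)·0.3243 - (2)·0.7640) / (5) = -2.5705
  γ = (10 - (4)·0.3243 - (-2)·-2.5705) / (9) = 0.3958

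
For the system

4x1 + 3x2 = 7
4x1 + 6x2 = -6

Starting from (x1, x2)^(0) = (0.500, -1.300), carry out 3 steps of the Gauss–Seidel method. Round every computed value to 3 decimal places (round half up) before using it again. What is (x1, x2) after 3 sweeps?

Iteration 1:
  x1 = (7 - (3)·-1.300) / (4) = 2.725
  x2 = (-6 - (4)·2.725) / (6) = -2.817
Iteration 2:
  x1 = (7 - (3)·-2.817) / (4) = 3.863
  x2 = (-6 - (4)·3.863) / (6) = -3.575
Iteration 3:
  x1 = (7 - (3)·-3.575) / (4) = 4.431
  x2 = (-6 - (4)·4.431) / (6) = -3.954

(4.431, -3.954)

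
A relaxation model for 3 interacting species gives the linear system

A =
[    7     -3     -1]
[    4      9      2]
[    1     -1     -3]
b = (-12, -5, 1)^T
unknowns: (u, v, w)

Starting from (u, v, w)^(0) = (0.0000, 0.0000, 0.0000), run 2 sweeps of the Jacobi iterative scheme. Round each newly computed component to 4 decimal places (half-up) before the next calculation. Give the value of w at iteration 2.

-0.7196

Iteration 1:
  u = (-12 - (-3)·0.0000 - (-1)·0.0000) / (7) = -1.7143
  v = (-5 - (4)·0.0000 - (2)·0.0000) / (9) = -0.5556
  w = (1 - (1)·0.0000 - (-1)·0.0000) / (-3) = -0.3333
Iteration 2:
  u = (-12 - (-3)·-0.5556 - (-1)·-0.3333) / (7) = -2.0000
  v = (-5 - (4)·-1.7143 - (2)·-0.3333) / (9) = 0.2804
  w = (1 - (1)·-1.7143 - (-1)·-0.5556) / (-3) = -0.7196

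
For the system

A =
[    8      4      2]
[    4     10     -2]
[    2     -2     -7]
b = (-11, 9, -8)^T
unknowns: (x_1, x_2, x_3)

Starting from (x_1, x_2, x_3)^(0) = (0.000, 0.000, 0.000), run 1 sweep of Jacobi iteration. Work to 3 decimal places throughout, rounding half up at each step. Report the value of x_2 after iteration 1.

0.900

Iteration 1:
  x_1 = (-11 - (4)·0.000 - (2)·0.000) / (8) = -1.375
  x_2 = (9 - (4)·0.000 - (-2)·0.000) / (10) = 0.900
  x_3 = (-8 - (2)·0.000 - (-2)·0.000) / (-7) = 1.143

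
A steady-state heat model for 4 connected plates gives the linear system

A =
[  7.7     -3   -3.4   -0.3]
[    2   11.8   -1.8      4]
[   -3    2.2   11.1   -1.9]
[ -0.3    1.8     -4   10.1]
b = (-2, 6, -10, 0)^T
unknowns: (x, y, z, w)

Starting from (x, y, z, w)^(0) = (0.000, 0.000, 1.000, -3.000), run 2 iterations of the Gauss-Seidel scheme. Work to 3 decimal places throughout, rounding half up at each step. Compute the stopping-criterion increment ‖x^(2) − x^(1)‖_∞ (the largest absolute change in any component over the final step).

Iteration 1:
  x = (-2 - (-3)·0.000 - (-3.4)·1.000 - (-0.3)·-3.000) / (7.7) = 0.065
  y = (6 - (2)·0.065 - (-1.8)·1.000 - (4)·-3.000) / (11.8) = 1.667
  z = (-10 - (-3)·0.065 - (2.2)·1.667 - (-1.9)·-3.000) / (11.1) = -1.727
  w = (0 - (-0.3)·0.065 - (1.8)·1.667 - (-4)·-1.727) / (10.1) = -0.979
Iteration 2:
  x = (-2 - (-3)·1.667 - (-3.4)·-1.727 - (-0.3)·-0.979) / (7.7) = -0.411
  y = (6 - (2)·-0.411 - (-1.8)·-1.727 - (4)·-0.979) / (11.8) = 0.647
  z = (-10 - (-3)·-0.411 - (2.2)·0.647 - (-1.9)·-0.979) / (11.1) = -1.308
  w = (0 - (-0.3)·-0.411 - (1.8)·0.647 - (-4)·-1.308) / (10.1) = -0.646
Change: (-0.476, -1.020, 0.419, 0.333) → max |·| = 1.020

1.020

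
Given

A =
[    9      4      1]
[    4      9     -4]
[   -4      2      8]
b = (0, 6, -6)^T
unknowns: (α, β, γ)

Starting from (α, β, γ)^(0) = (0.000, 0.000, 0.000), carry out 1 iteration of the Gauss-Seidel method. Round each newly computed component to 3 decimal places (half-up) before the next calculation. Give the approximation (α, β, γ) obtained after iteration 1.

Iteration 1:
  α = (0 - (4)·0.000 - (1)·0.000) / (9) = 0.000
  β = (6 - (4)·0.000 - (-4)·0.000) / (9) = 0.667
  γ = (-6 - (-4)·0.000 - (2)·0.667) / (8) = -0.917

(0.000, 0.667, -0.917)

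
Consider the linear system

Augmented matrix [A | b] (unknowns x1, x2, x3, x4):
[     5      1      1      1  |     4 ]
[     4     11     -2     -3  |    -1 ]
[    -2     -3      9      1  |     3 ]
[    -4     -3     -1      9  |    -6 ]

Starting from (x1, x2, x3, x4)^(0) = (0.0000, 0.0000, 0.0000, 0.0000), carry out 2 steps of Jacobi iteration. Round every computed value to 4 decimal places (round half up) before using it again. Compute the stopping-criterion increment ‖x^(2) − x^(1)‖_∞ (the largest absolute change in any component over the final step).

Iteration 1:
  x1 = (4 - (1)·0.0000 - (1)·0.0000 - (1)·0.0000) / (5) = 0.8000
  x2 = (-1 - (4)·0.0000 - (-2)·0.0000 - (-3)·0.0000) / (11) = -0.0909
  x3 = (3 - (-2)·0.0000 - (-3)·0.0000 - (1)·0.0000) / (9) = 0.3333
  x4 = (-6 - (-4)·0.0000 - (-3)·0.0000 - (-1)·0.0000) / (9) = -0.6667
Iteration 2:
  x1 = (4 - (1)·-0.0909 - (1)·0.3333 - (1)·-0.6667) / (5) = 0.8849
  x2 = (-1 - (4)·0.8000 - (-2)·0.3333 - (-3)·-0.6667) / (11) = -0.5030
  x3 = (3 - (-2)·0.8000 - (-3)·-0.0909 - (1)·-0.6667) / (9) = 0.5549
  x4 = (-6 - (-4)·0.8000 - (-3)·-0.0909 - (-1)·0.3333) / (9) = -0.3044
Change: (0.0849, -0.4121, 0.2216, 0.3623) → max |·| = 0.4121

0.4121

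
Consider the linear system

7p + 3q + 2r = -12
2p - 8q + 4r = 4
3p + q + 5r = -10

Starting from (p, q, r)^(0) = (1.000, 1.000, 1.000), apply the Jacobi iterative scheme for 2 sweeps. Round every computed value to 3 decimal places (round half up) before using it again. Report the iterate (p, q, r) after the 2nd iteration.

Iteration 1:
  p = (-12 - (3)·1.000 - (2)·1.000) / (7) = -2.429
  q = (4 - (2)·1.000 - (4)·1.000) / (-8) = 0.250
  r = (-10 - (3)·1.000 - (1)·1.000) / (5) = -2.800
Iteration 2:
  p = (-12 - (3)·0.250 - (2)·-2.800) / (7) = -1.021
  q = (4 - (2)·-2.429 - (4)·-2.800) / (-8) = -2.507
  r = (-10 - (3)·-2.429 - (1)·0.250) / (5) = -0.593

(-1.021, -2.507, -0.593)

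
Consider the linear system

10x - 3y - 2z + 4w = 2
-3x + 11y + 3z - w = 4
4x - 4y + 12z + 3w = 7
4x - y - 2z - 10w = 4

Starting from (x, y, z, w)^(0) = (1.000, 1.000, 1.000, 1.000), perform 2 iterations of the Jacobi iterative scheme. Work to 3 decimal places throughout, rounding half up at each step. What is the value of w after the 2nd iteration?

Iteration 1:
  x = (2 - (-3)·1.000 - (-2)·1.000 - (4)·1.000) / (10) = 0.300
  y = (4 - (-3)·1.000 - (3)·1.000 - (-1)·1.000) / (11) = 0.455
  z = (7 - (4)·1.000 - (-4)·1.000 - (3)·1.000) / (12) = 0.333
  w = (4 - (4)·1.000 - (-1)·1.000 - (-2)·1.000) / (-10) = -0.300
Iteration 2:
  x = (2 - (-3)·0.455 - (-2)·0.333 - (4)·-0.300) / (10) = 0.523
  y = (4 - (-3)·0.300 - (3)·0.333 - (-1)·-0.300) / (11) = 0.327
  z = (7 - (4)·0.300 - (-4)·0.455 - (3)·-0.300) / (12) = 0.710
  w = (4 - (4)·0.300 - (-1)·0.455 - (-2)·0.333) / (-10) = -0.392

-0.392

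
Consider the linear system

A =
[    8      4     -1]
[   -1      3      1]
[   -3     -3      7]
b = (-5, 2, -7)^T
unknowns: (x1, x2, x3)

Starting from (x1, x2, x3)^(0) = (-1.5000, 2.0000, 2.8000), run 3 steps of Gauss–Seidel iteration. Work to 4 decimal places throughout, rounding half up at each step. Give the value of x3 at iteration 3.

-1.3359

Iteration 1:
  x1 = (-5 - (4)·2.0000 - (-1)·2.8000) / (8) = -1.2750
  x2 = (2 - (-1)·-1.2750 - (1)·2.8000) / (3) = -0.6917
  x3 = (-7 - (-3)·-1.2750 - (-3)·-0.6917) / (7) = -1.8429
Iteration 2:
  x1 = (-5 - (4)·-0.6917 - (-1)·-1.8429) / (8) = -0.5095
  x2 = (2 - (-1)·-0.5095 - (1)·-1.8429) / (3) = 1.1111
  x3 = (-7 - (-3)·-0.5095 - (-3)·1.1111) / (7) = -0.7422
Iteration 3:
  x1 = (-5 - (4)·1.1111 - (-1)·-0.7422) / (8) = -1.2733
  x2 = (2 - (-1)·-1.2733 - (1)·-0.7422) / (3) = 0.4896
  x3 = (-7 - (-3)·-1.2733 - (-3)·0.4896) / (7) = -1.3359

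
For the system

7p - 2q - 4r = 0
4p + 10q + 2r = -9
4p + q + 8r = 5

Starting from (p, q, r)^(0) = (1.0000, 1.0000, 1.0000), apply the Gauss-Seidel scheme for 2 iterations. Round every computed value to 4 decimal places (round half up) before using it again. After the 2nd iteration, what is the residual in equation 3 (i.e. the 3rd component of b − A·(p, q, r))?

Iteration 1:
  p = (0 - (-2)·1.0000 - (-4)·1.0000) / (7) = 0.8571
  q = (-9 - (4)·0.8571 - (2)·1.0000) / (10) = -1.4428
  r = (5 - (4)·0.8571 - (1)·-1.4428) / (8) = 0.3768
Iteration 2:
  p = (0 - (-2)·-1.4428 - (-4)·0.3768) / (7) = -0.1969
  q = (-9 - (4)·-0.1969 - (2)·0.3768) / (10) = -0.8966
  r = (5 - (4)·-0.1969 - (1)·-0.8966) / (8) = 0.8355
Residual b − A·x = (2.9271, -0.9174, 0.0002)

0.0002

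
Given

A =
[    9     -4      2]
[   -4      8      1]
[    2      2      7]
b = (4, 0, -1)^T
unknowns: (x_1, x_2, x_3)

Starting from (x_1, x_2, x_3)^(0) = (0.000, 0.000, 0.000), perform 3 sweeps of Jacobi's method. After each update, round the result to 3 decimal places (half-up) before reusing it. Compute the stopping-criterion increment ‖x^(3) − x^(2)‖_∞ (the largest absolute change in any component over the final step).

Iteration 1:
  x_1 = (4 - (-4)·0.000 - (2)·0.000) / (9) = 0.444
  x_2 = (0 - (-4)·0.000 - (1)·0.000) / (8) = 0.000
  x_3 = (-1 - (2)·0.000 - (2)·0.000) / (7) = -0.143
Iteration 2:
  x_1 = (4 - (-4)·0.000 - (2)·-0.143) / (9) = 0.476
  x_2 = (0 - (-4)·0.444 - (1)·-0.143) / (8) = 0.240
  x_3 = (-1 - (2)·0.444 - (2)·0.000) / (7) = -0.270
Iteration 3:
  x_1 = (4 - (-4)·0.240 - (2)·-0.270) / (9) = 0.611
  x_2 = (0 - (-4)·0.476 - (1)·-0.270) / (8) = 0.272
  x_3 = (-1 - (2)·0.476 - (2)·0.240) / (7) = -0.347
Change: (0.135, 0.032, -0.077) → max |·| = 0.135

0.135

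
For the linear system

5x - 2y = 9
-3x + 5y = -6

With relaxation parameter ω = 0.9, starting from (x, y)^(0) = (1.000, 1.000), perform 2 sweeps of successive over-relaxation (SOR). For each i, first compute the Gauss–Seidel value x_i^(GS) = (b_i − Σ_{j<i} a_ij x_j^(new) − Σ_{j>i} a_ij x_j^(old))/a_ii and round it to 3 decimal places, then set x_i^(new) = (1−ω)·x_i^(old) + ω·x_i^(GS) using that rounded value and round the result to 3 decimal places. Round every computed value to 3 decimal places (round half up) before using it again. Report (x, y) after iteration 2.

Iteration 1:
  x: GS value = (9 - (-2)·1.000) / (5) = 2.200;  x ← (1−ω)·1.000 + ω·2.200 = 2.080
  y: GS value = (-6 - (-3)·2.080) / (5) = 0.048;  y ← (1−ω)·1.000 + ω·0.048 = 0.143
Iteration 2:
  x: GS value = (9 - (-2)·0.143) / (5) = 1.857;  x ← (1−ω)·2.080 + ω·1.857 = 1.879
  y: GS value = (-6 - (-3)·1.879) / (5) = -0.073;  y ← (1−ω)·0.143 + ω·-0.073 = -0.051

(1.879, -0.051)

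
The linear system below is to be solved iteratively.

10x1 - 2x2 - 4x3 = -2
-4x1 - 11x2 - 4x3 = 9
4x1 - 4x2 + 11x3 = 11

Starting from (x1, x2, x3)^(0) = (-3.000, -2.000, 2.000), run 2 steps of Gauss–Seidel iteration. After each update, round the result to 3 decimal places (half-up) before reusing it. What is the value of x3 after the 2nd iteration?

Iteration 1:
  x1 = (-2 - (-2)·-2.000 - (-4)·2.000) / (10) = 0.200
  x2 = (9 - (-4)·0.200 - (-4)·2.000) / (-11) = -1.618
  x3 = (11 - (4)·0.200 - (-4)·-1.618) / (11) = 0.339
Iteration 2:
  x1 = (-2 - (-2)·-1.618 - (-4)·0.339) / (10) = -0.388
  x2 = (9 - (-4)·-0.388 - (-4)·0.339) / (-11) = -0.800
  x3 = (11 - (4)·-0.388 - (-4)·-0.800) / (11) = 0.850

0.850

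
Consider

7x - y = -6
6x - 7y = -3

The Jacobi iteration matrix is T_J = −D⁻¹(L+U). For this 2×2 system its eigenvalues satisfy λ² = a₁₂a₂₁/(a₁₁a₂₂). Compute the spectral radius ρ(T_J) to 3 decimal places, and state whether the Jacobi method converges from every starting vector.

0.350

a₁₂a₂₁/(a₁₁a₂₂) = (-1)·(6) / ((7)·(-7)) = 0.122449
ρ = √|0.122449| = √0.122449 = 0.350
ρ < 1, so Jacobi converges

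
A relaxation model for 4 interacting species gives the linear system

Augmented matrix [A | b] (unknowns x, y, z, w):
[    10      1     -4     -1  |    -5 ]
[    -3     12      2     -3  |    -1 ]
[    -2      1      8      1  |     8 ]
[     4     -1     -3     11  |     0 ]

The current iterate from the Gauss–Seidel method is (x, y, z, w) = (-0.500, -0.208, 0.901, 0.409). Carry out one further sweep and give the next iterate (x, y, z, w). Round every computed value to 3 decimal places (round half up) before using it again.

One sweep:
  x = (-5 - (1)·-0.208 - (-4)·0.901 - (-1)·0.409) / (10) = -0.078
  y = (-1 - (-3)·-0.078 - (2)·0.901 - (-3)·0.409) / (12) = -0.151
  z = (8 - (-2)·-0.078 - (1)·-0.151 - (1)·0.409) / (8) = 0.948
  w = (0 - (4)·-0.078 - (-1)·-0.151 - (-3)·0.948) / (11) = 0.273

(-0.078, -0.151, 0.948, 0.273)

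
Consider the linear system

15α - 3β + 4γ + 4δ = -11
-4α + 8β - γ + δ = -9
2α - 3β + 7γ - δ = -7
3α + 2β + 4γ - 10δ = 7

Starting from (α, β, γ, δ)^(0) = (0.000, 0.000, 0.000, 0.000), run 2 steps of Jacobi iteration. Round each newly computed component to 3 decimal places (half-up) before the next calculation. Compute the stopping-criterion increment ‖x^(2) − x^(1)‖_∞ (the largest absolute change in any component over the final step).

Iteration 1:
  α = (-11 - (-3)·0.000 - (4)·0.000 - (4)·0.000) / (15) = -0.733
  β = (-9 - (-4)·0.000 - (-1)·0.000 - (1)·0.000) / (8) = -1.125
  γ = (-7 - (2)·0.000 - (-3)·0.000 - (-1)·0.000) / (7) = -1.000
  δ = (7 - (3)·0.000 - (2)·0.000 - (4)·0.000) / (-10) = -0.700
Iteration 2:
  α = (-11 - (-3)·-1.125 - (4)·-1.000 - (4)·-0.700) / (15) = -0.505
  β = (-9 - (-4)·-0.733 - (-1)·-1.000 - (1)·-0.700) / (8) = -1.529
  γ = (-7 - (2)·-0.733 - (-3)·-1.125 - (-1)·-0.700) / (7) = -1.373
  δ = (7 - (3)·-0.733 - (2)·-1.125 - (4)·-1.000) / (-10) = -1.545
Change: (0.228, -0.404, -0.373, -0.845) → max |·| = 0.845

0.845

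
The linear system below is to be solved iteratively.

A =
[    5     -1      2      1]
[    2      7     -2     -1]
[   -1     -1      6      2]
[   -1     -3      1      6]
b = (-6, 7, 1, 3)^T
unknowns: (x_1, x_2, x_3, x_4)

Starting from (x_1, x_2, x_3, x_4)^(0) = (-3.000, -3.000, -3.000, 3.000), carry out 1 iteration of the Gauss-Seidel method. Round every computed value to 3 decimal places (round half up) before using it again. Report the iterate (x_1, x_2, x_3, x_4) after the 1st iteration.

(-1.200, 0.914, -0.881, 0.904)

Iteration 1:
  x_1 = (-6 - (-1)·-3.000 - (2)·-3.000 - (1)·3.000) / (5) = -1.200
  x_2 = (7 - (2)·-1.200 - (-2)·-3.000 - (-1)·3.000) / (7) = 0.914
  x_3 = (1 - (-1)·-1.200 - (-1)·0.914 - (2)·3.000) / (6) = -0.881
  x_4 = (3 - (-1)·-1.200 - (-3)·0.914 - (1)·-0.881) / (6) = 0.904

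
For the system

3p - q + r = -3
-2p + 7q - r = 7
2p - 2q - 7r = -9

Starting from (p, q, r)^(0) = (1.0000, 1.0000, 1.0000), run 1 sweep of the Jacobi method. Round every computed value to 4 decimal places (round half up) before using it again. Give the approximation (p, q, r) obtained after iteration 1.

(-1.0000, 1.4286, 1.2857)

Iteration 1:
  p = (-3 - (-1)·1.0000 - (1)·1.0000) / (3) = -1.0000
  q = (7 - (-2)·1.0000 - (-1)·1.0000) / (7) = 1.4286
  r = (-9 - (2)·1.0000 - (-2)·1.0000) / (-7) = 1.2857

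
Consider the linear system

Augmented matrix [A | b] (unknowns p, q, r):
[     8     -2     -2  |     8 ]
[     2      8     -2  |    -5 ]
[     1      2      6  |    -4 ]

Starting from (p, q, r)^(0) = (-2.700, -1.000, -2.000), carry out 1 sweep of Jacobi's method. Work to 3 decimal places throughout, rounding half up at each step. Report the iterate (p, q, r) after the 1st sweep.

Iteration 1:
  p = (8 - (-2)·-1.000 - (-2)·-2.000) / (8) = 0.250
  q = (-5 - (2)·-2.700 - (-2)·-2.000) / (8) = -0.450
  r = (-4 - (1)·-2.700 - (2)·-1.000) / (6) = 0.117

(0.250, -0.450, 0.117)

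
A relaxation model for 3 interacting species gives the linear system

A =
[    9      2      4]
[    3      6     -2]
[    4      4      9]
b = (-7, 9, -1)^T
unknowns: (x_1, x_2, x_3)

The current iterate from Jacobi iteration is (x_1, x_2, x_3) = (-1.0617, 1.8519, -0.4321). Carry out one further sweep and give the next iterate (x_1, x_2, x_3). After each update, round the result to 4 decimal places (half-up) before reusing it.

One sweep:
  x_1 = (-7 - (2)·1.8519 - (4)·-0.4321) / (9) = -0.9973
  x_2 = (9 - (3)·-1.0617 - (-2)·-0.4321) / (6) = 1.8868
  x_3 = (-1 - (4)·-1.0617 - (4)·1.8519) / (9) = -0.4623

(-0.9973, 1.8868, -0.4623)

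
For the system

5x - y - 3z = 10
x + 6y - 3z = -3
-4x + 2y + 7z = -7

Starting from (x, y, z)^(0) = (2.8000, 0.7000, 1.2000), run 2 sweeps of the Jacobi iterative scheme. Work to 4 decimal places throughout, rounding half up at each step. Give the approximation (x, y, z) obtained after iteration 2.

Iteration 1:
  x = (10 - (-1)·0.7000 - (-3)·1.2000) / (5) = 2.8600
  y = (-3 - (1)·2.8000 - (-3)·1.2000) / (6) = -0.3667
  z = (-7 - (-4)·2.8000 - (2)·0.7000) / (7) = 0.4000
Iteration 2:
  x = (10 - (-1)·-0.3667 - (-3)·0.4000) / (5) = 2.1667
  y = (-3 - (1)·2.8600 - (-3)·0.4000) / (6) = -0.7767
  z = (-7 - (-4)·2.8600 - (2)·-0.3667) / (7) = 0.7391

(2.1667, -0.7767, 0.7391)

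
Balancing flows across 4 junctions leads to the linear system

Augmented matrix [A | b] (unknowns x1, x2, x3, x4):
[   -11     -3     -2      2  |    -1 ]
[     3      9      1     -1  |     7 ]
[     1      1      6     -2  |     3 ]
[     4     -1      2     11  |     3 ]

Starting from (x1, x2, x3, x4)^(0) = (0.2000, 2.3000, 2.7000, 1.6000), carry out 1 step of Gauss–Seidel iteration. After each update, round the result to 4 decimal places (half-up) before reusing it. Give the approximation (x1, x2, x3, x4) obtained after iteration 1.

Iteration 1:
  x1 = (-1 - (-3)·2.3000 - (-2)·2.7000 - (2)·1.6000) / (-11) = -0.7364
  x2 = (7 - (3)·-0.7364 - (1)·2.7000 - (-1)·1.6000) / (9) = 0.9010
  x3 = (3 - (1)·-0.7364 - (1)·0.9010 - (-2)·1.6000) / (6) = 1.0059
  x4 = (3 - (4)·-0.7364 - (-1)·0.9010 - (2)·1.0059) / (11) = 0.4395

(-0.7364, 0.9010, 1.0059, 0.4395)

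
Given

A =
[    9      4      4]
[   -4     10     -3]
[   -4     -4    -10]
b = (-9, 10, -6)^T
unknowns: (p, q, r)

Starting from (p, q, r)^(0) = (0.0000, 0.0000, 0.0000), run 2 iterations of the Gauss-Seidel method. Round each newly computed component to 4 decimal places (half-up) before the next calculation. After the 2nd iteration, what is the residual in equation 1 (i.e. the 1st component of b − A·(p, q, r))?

-0.9344

Iteration 1:
  p = (-9 - (4)·0.0000 - (4)·0.0000) / (9) = -1.0000
  q = (10 - (-4)·-1.0000 - (-3)·0.0000) / (10) = 0.6000
  r = (-6 - (-4)·-1.0000 - (-4)·0.6000) / (-10) = 0.7600
Iteration 2:
  p = (-9 - (4)·0.6000 - (4)·0.7600) / (9) = -1.6044
  q = (10 - (-4)·-1.6044 - (-3)·0.7600) / (10) = 0.5862
  r = (-6 - (-4)·-1.6044 - (-4)·0.5862) / (-10) = 1.0073
Residual b − A·x = (-0.9344, 0.7423, 0.0002)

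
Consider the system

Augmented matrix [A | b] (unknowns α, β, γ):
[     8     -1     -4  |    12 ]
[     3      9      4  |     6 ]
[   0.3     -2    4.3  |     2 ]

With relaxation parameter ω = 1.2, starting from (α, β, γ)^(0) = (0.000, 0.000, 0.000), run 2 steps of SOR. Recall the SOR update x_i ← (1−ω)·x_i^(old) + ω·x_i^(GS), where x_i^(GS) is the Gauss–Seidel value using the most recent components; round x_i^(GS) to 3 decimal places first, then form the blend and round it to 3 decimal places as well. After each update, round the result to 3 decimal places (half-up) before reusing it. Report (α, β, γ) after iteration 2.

(1.723, -0.147, 0.242)

Iteration 1:
  α: GS value = (12 - (-1)·0.000 - (-4)·0.000) / (8) = 1.500;  α ← (1−ω)·0.000 + ω·1.500 = 1.800
  β: GS value = (6 - (3)·1.800 - (4)·0.000) / (9) = 0.067;  β ← (1−ω)·0.000 + ω·0.067 = 0.080
  γ: GS value = (2 - (0.3)·1.800 - (-2)·0.080) / (4.3) = 0.377;  γ ← (1−ω)·0.000 + ω·0.377 = 0.452
Iteration 2:
  α: GS value = (12 - (-1)·0.080 - (-4)·0.452) / (8) = 1.736;  α ← (1−ω)·1.800 + ω·1.736 = 1.723
  β: GS value = (6 - (3)·1.723 - (4)·0.452) / (9) = -0.109;  β ← (1−ω)·0.080 + ω·-0.109 = -0.147
  γ: GS value = (2 - (0.3)·1.723 - (-2)·-0.147) / (4.3) = 0.277;  γ ← (1−ω)·0.452 + ω·0.277 = 0.242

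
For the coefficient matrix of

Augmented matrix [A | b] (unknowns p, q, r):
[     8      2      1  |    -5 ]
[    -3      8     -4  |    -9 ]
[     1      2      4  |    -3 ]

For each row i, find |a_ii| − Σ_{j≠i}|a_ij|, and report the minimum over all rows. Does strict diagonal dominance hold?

row 1: |8| − (2+1) = 5
row 2: |8| − (3+4) = 1
row 3: |4| − (1+2) = 1
minimum over rows = 1 → strictly diagonally dominant (convergence guaranteed)

1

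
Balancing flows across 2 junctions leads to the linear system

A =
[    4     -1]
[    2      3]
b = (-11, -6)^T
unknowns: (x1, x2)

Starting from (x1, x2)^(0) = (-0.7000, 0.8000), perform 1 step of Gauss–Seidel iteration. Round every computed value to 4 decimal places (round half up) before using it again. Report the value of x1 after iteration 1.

-2.5500

Iteration 1:
  x1 = (-11 - (-1)·0.8000) / (4) = -2.5500
  x2 = (-6 - (2)·-2.5500) / (3) = -0.3000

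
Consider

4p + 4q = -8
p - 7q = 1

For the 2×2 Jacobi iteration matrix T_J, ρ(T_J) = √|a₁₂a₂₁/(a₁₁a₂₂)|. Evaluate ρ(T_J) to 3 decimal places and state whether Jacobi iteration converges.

a₁₂a₂₁/(a₁₁a₂₂) = (4)·(1) / ((4)·(-7)) = -0.142857
ρ = √|-0.142857| = √0.142857 = 0.378
ρ < 1, so Jacobi converges

0.378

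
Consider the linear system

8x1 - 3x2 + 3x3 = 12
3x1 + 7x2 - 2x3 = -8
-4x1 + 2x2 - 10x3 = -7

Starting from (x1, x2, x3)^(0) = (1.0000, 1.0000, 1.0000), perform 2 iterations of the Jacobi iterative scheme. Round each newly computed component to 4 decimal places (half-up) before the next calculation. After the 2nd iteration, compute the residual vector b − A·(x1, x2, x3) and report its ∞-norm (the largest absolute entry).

1.9636

Iteration 1:
  x1 = (12 - (-3)·1.0000 - (3)·1.0000) / (8) = 1.5000
  x2 = (-8 - (3)·1.0000 - (-2)·1.0000) / (7) = -1.2857
  x3 = (-7 - (-4)·1.0000 - (2)·1.0000) / (-10) = 0.5000
Iteration 2:
  x1 = (12 - (-3)·-1.2857 - (3)·0.5000) / (8) = 0.8304
  x2 = (-8 - (3)·1.5000 - (-2)·0.5000) / (7) = -1.6429
  x3 = (-7 - (-4)·1.5000 - (2)·-1.2857) / (-10) = -0.1571
Residual b − A·x = (0.8994, 0.6949, -1.9636); ∞-norm = 1.9636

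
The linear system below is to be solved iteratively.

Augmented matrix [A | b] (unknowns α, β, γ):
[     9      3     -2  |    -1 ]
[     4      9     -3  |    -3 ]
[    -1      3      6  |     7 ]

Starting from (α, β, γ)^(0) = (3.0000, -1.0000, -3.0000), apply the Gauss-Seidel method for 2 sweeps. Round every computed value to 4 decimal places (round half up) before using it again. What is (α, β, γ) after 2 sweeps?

Iteration 1:
  α = (-1 - (3)·-1.0000 - (-2)·-3.0000) / (9) = -0.4444
  β = (-3 - (4)·-0.4444 - (-3)·-3.0000) / (9) = -1.1358
  γ = (7 - (-1)·-0.4444 - (3)·-1.1358) / (6) = 1.6605
Iteration 2:
  α = (-1 - (3)·-1.1358 - (-2)·1.6605) / (9) = 0.6365
  β = (-3 - (4)·0.6365 - (-3)·1.6605) / (9) = -0.0627
  γ = (7 - (-1)·0.6365 - (3)·-0.0627) / (6) = 1.3041

(0.6365, -0.0627, 1.3041)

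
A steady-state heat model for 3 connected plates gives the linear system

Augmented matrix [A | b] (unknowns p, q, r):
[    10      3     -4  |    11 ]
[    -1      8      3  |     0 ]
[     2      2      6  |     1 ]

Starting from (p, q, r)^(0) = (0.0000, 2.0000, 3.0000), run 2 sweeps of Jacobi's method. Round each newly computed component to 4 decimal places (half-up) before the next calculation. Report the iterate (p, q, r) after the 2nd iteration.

Iteration 1:
  p = (11 - (3)·2.0000 - (-4)·3.0000) / (10) = 1.7000
  q = (0 - (-1)·0.0000 - (3)·3.0000) / (8) = -1.1250
  r = (1 - (2)·0.0000 - (2)·2.0000) / (6) = -0.5000
Iteration 2:
  p = (11 - (3)·-1.1250 - (-4)·-0.5000) / (10) = 1.2375
  q = (0 - (-1)·1.7000 - (3)·-0.5000) / (8) = 0.4000
  r = (1 - (2)·1.7000 - (2)·-1.1250) / (6) = -0.0250

(1.2375, 0.4000, -0.0250)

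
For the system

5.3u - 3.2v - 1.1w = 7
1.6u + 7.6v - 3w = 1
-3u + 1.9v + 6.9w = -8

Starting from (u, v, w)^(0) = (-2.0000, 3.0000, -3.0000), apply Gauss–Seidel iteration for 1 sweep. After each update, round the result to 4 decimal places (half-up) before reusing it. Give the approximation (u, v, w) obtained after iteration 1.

Iteration 1:
  u = (7 - (-3.2)·3.0000 - (-1.1)·-3.0000) / (5.3) = 2.5094
  v = (1 - (1.6)·2.5094 - (-3)·-3.0000) / (7.6) = -1.5809
  w = (-8 - (-3)·2.5094 - (1.9)·-1.5809) / (6.9) = 0.3669

(2.5094, -1.5809, 0.3669)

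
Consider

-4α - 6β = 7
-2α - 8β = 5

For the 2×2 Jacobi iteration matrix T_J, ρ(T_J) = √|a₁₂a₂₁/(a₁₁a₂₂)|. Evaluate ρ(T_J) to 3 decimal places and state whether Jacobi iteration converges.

a₁₂a₂₁/(a₁₁a₂₂) = (-6)·(-2) / ((-4)·(-8)) = 0.375000
ρ = √|0.375000| = √0.375000 = 0.612
ρ < 1, so Jacobi converges

0.612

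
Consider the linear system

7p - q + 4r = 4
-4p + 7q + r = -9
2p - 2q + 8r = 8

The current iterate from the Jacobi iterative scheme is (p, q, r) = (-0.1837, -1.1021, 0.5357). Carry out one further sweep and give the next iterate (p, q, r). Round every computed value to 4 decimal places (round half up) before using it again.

One sweep:
  p = (4 - (-1)·-1.1021 - (4)·0.5357) / (7) = 0.1079
  q = (-9 - (-4)·-0.1837 - (1)·0.5357) / (7) = -1.4672
  r = (8 - (2)·-0.1837 - (-2)·-1.1021) / (8) = 0.7704

(0.1079, -1.4672, 0.7704)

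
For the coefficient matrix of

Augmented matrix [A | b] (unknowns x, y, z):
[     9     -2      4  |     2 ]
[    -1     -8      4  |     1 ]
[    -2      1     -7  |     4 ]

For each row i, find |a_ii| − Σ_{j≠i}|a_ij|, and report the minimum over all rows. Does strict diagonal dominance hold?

row 1: |9| − (2+4) = 3
row 2: |-8| − (1+4) = 3
row 3: |-7| − (2+1) = 4
minimum over rows = 3 → strictly diagonally dominant (convergence guaranteed)

3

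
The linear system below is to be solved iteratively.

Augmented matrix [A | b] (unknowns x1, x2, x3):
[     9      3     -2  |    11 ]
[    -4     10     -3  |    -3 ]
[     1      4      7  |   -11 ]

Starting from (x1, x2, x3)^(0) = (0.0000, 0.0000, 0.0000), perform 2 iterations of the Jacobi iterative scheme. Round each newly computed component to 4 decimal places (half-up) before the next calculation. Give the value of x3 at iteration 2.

-1.5746

Iteration 1:
  x1 = (11 - (3)·0.0000 - (-2)·0.0000) / (9) = 1.2222
  x2 = (-3 - (-4)·0.0000 - (-3)·0.0000) / (10) = -0.3000
  x3 = (-11 - (1)·0.0000 - (4)·0.0000) / (7) = -1.5714
Iteration 2:
  x1 = (11 - (3)·-0.3000 - (-2)·-1.5714) / (9) = 0.9730
  x2 = (-3 - (-4)·1.2222 - (-3)·-1.5714) / (10) = -0.2825
  x3 = (-11 - (1)·1.2222 - (4)·-0.3000) / (7) = -1.5746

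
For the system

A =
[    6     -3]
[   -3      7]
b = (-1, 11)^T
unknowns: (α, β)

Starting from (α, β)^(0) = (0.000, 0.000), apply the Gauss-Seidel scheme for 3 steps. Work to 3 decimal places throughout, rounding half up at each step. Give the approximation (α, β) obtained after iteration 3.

(0.744, 1.890)

Iteration 1:
  α = (-1 - (-3)·0.000) / (6) = -0.167
  β = (11 - (-3)·-0.167) / (7) = 1.500
Iteration 2:
  α = (-1 - (-3)·1.500) / (6) = 0.583
  β = (11 - (-3)·0.583) / (7) = 1.821
Iteration 3:
  α = (-1 - (-3)·1.821) / (6) = 0.744
  β = (11 - (-3)·0.744) / (7) = 1.890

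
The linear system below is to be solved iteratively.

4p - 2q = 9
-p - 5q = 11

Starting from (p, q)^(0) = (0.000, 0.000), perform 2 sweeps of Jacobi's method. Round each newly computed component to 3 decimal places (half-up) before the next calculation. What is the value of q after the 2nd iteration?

-2.650

Iteration 1:
  p = (9 - (-2)·0.000) / (4) = 2.250
  q = (11 - (-1)·0.000) / (-5) = -2.200
Iteration 2:
  p = (9 - (-2)·-2.200) / (4) = 1.150
  q = (11 - (-1)·2.250) / (-5) = -2.650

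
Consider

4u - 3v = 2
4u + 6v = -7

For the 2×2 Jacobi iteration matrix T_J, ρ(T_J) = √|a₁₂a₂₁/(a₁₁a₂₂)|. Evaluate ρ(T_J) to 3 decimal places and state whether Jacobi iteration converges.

0.707

a₁₂a₂₁/(a₁₁a₂₂) = (-3)·(4) / ((4)·(6)) = -0.500000
ρ = √|-0.500000| = √0.500000 = 0.707
ρ < 1, so Jacobi converges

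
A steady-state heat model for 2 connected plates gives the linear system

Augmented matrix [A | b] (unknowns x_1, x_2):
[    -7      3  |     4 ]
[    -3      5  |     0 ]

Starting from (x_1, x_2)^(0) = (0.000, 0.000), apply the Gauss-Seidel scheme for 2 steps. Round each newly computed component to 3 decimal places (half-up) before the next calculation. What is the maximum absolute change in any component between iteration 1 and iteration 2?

0.147

Iteration 1:
  x_1 = (4 - (3)·0.000) / (-7) = -0.571
  x_2 = (0 - (-3)·-0.571) / (5) = -0.343
Iteration 2:
  x_1 = (4 - (3)·-0.343) / (-7) = -0.718
  x_2 = (0 - (-3)·-0.718) / (5) = -0.431
Change: (-0.147, -0.088) → max |·| = 0.147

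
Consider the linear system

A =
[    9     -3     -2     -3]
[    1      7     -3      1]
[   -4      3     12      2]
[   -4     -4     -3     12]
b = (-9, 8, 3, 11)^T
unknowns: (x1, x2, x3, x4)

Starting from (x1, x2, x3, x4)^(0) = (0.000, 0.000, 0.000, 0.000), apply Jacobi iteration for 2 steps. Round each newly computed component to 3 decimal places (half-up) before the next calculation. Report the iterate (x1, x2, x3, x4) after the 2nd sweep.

Iteration 1:
  x1 = (-9 - (-3)·0.000 - (-2)·0.000 - (-3)·0.000) / (9) = -1.000
  x2 = (8 - (1)·0.000 - (-3)·0.000 - (1)·0.000) / (7) = 1.143
  x3 = (3 - (-4)·0.000 - (3)·0.000 - (2)·0.000) / (12) = 0.250
  x4 = (11 - (-4)·0.000 - (-4)·0.000 - (-3)·0.000) / (12) = 0.917
Iteration 2:
  x1 = (-9 - (-3)·1.143 - (-2)·0.250 - (-3)·0.917) / (9) = -0.258
  x2 = (8 - (1)·-1.000 - (-3)·0.250 - (1)·0.917) / (7) = 1.262
  x3 = (3 - (-4)·-1.000 - (3)·1.143 - (2)·0.917) / (12) = -0.522
  x4 = (11 - (-4)·-1.000 - (-4)·1.143 - (-3)·0.250) / (12) = 1.027

(-0.258, 1.262, -0.522, 1.027)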